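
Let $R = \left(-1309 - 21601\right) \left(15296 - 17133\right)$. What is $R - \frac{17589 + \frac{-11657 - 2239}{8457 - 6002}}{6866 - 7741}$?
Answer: $\frac{90405323035849}{2148125} \approx 4.2086 \cdot 10^{7}$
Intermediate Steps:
$R = 42085670$ ($R = \left(-22910\right) \left(-1837\right) = 42085670$)
$R - \frac{17589 + \frac{-11657 - 2239}{8457 - 6002}}{6866 - 7741} = 42085670 - \frac{17589 + \frac{-11657 - 2239}{8457 - 6002}}{6866 - 7741} = 42085670 - \frac{17589 - \frac{13896}{2455}}{-875} = 42085670 - \left(17589 - \frac{13896}{2455}\right) \left(- \frac{1}{875}\right) = 42085670 - \frac{43167099}{2455} \left(- \frac{1}{875}\right) = 42085670 - - \frac{43167099}{2148125} = 42085670 + \frac{43167099}{2148125} = \frac{90405323035849}{2148125}$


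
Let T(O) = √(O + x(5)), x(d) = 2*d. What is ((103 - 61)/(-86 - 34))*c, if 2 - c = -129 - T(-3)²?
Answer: -483/10 ≈ -48.300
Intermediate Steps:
T(O) = √(10 + O) (T(O) = √(O + 2*5) = √(O + 10) = √(10 + O))
c = 138 (c = 2 - (-129 - (√(10 - 3))²) = 2 - (-129 - (√7)²) = 2 - (-129 - 1*7) = 2 - (-129 - 7) = 2 - 1*(-136) = 2 + 136 = 138)
((103 - 61)/(-86 - 34))*c = ((103 - 61)/(-86 - 34))*138 = (42/(-120))*138 = (42*(-1/120))*138 = -7/20*138 = -483/10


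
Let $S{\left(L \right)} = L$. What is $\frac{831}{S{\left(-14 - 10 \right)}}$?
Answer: $- \frac{277}{8} \approx -34.625$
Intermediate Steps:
$\frac{831}{S{\left(-14 - 10 \right)}} = \frac{831}{-14 - 10} = \frac{831}{-24} = 831 \left(- \frac{1}{24}\right) = - \frac{277}{8}$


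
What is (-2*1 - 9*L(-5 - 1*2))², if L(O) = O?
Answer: 3721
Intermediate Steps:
(-2*1 - 9*L(-5 - 1*2))² = (-2*1 - 9*(-5 - 1*2))² = (-2 - 9*(-5 - 2))² = (-2 - 9*(-7))² = (-2 + 63)² = 61² = 3721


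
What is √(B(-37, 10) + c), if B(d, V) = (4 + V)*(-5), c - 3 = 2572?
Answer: √2505 ≈ 50.050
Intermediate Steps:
c = 2575 (c = 3 + 2572 = 2575)
B(d, V) = -20 - 5*V
√(B(-37, 10) + c) = √((-20 - 5*10) + 2575) = √((-20 - 50) + 2575) = √(-70 + 2575) = √2505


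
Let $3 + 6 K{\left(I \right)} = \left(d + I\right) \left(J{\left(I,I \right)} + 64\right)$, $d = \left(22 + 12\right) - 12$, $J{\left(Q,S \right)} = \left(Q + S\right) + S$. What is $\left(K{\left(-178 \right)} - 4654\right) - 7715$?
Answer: $- \frac{299}{2} \approx -149.5$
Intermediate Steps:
$J{\left(Q,S \right)} = Q + 2 S$
$d = 22$ ($d = 34 - 12 = 22$)
$K{\left(I \right)} = - \frac{1}{2} + \frac{\left(22 + I\right) \left(64 + 3 I\right)}{6}$ ($K{\left(I \right)} = - \frac{1}{2} + \frac{\left(22 + I\right) \left(\left(I + 2 I\right) + 64\right)}{6} = - \frac{1}{2} + \frac{\left(22 + I\right) \left(3 I + 64\right)}{6} = - \frac{1}{2} + \frac{\left(22 + I\right) \left(64 + 3 I\right)}{6}$)
$\left(K{\left(-178 \right)} - 4654\right) - 7715 = \left(\left(\frac{1405}{6} + \frac{\left(-178\right)^{2}}{2} + \frac{65}{3} \left(-178\right)\right) - 4654\right) - 7715 = \left(\left(\frac{1405}{6} + \frac{1}{2} \cdot 31684 - \frac{11570}{3}\right) - 4654\right) - 7715 = \left(\left(\frac{1405}{6} + 15842 - \frac{11570}{3}\right) - 4654\right) - 7715 = \left(\frac{24439}{2} - 4654\right) - 7715 = \frac{15131}{2} - 7715 = - \frac{299}{2}$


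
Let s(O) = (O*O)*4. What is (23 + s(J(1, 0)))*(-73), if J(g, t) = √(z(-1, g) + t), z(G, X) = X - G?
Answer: -2263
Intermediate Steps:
J(g, t) = √(1 + g + t) (J(g, t) = √((g - 1*(-1)) + t) = √((g + 1) + t) = √((1 + g) + t) = √(1 + g + t))
s(O) = 4*O² (s(O) = O²*4 = 4*O²)
(23 + s(J(1, 0)))*(-73) = (23 + 4*(√(1 + 1 + 0))²)*(-73) = (23 + 4*(√2)²)*(-73) = (23 + 4*2)*(-73) = (23 + 8)*(-73) = 31*(-73) = -2263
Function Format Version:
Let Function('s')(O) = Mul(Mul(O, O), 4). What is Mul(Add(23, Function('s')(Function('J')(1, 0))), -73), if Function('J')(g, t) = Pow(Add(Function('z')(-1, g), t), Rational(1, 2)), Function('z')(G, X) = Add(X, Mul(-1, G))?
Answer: -2263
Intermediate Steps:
Function('J')(g, t) = Pow(Add(1, g, t), Rational(1, 2)) (Function('J')(g, t) = Pow(Add(Add(g, Mul(-1, -1)), t), Rational(1, 2)) = Pow(Add(Add(g, 1), t), Rational(1, 2)) = Pow(Add(Add(1, g), t), Rational(1, 2)) = Pow(Add(1, g, t), Rational(1, 2)))
Function('s')(O) = Mul(4, Pow(O, 2)) (Function('s')(O) = Mul(Pow(O, 2), 4) = Mul(4, Pow(O, 2)))
Mul(Add(23, Function('s')(Function('J')(1, 0))), -73) = Mul(Add(23, Mul(4, Pow(Pow(Add(1, 1, 0), Rational(1, 2)), 2))), -73) = Mul(Add(23, Mul(4, Pow(Pow(2, Rational(1, 2)), 2))), -73) = Mul(Add(23, Mul(4, 2)), -73) = Mul(Add(23, 8), -73) = Mul(31, -73) = -2263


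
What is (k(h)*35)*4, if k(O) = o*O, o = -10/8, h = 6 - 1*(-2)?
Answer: -1400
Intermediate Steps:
h = 8 (h = 6 + 2 = 8)
o = -5/4 (o = -10*1/8 = -5/4 ≈ -1.2500)
k(O) = -5*O/4
(k(h)*35)*4 = (-5/4*8*35)*4 = -10*35*4 = -350*4 = -1400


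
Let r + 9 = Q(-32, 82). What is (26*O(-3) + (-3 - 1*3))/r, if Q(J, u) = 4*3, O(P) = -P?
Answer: 24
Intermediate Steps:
Q(J, u) = 12
r = 3 (r = -9 + 12 = 3)
(26*O(-3) + (-3 - 1*3))/r = (26*(-1*(-3)) + (-3 - 1*3))/3 = (26*3 + (-3 - 3))*(1/3) = (78 - 6)*(1/3) = 72*(1/3) = 24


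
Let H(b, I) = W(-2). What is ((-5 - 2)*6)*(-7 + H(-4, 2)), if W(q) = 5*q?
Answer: 714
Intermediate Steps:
H(b, I) = -10 (H(b, I) = 5*(-2) = -10)
((-5 - 2)*6)*(-7 + H(-4, 2)) = ((-5 - 2)*6)*(-7 - 10) = -7*6*(-17) = -42*(-17) = 714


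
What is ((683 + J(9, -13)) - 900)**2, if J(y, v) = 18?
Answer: 39601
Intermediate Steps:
((683 + J(9, -13)) - 900)**2 = ((683 + 18) - 900)**2 = (701 - 900)**2 = (-199)**2 = 39601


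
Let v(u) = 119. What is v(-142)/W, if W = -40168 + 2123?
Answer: -17/5435 ≈ -0.0031279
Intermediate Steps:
W = -38045
v(-142)/W = 119/(-38045) = 119*(-1/38045) = -17/5435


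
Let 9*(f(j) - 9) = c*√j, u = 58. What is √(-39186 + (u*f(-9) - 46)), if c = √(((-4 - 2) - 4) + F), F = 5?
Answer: √(-348390 - 174*√5)/3 ≈ 196.86*I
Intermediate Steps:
c = I*√5 (c = √(((-4 - 2) - 4) + 5) = √((-6 - 4) + 5) = √(-10 + 5) = √(-5) = I*√5 ≈ 2.2361*I)
f(j) = 9 + I*√5*√j/9 (f(j) = 9 + ((I*√5)*√j)/9 = 9 + (I*√5*√j)/9 = 9 + I*√5*√j/9)
√(-39186 + (u*f(-9) - 46)) = √(-39186 + (58*(9 + I*√5*√(-9)/9) - 46)) = √(-39186 + (58*(9 + I*√5*(3*I)/9) - 46)) = √(-39186 + (58*(9 - √5/3) - 46)) = √(-39186 + ((522 - 58*√5/3) - 46)) = √(-39186 + (476 - 58*√5/3)) = √(-38710 - 58*√5/3)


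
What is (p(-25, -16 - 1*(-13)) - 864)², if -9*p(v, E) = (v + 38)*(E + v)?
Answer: 54937744/81 ≈ 6.7824e+5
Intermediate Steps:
p(v, E) = -(38 + v)*(E + v)/9 (p(v, E) = -(v + 38)*(E + v)/9 = -(38 + v)*(E + v)/9)
(p(-25, -16 - 1*(-13)) - 864)² = ((-38*(-16 - 1*(-13))/9 - 38/9*(-25) - ⅑*(-25)² - ⅑*(-16 - 1*(-13))*(-25)) - 864)² = ((-38*(-16 + 13)/9 + 950/9 - ⅑*625 - ⅑*(-16 + 13)*(-25)) - 864)² = ((-38/9*(-3) + 950/9 - 625/9 - ⅑*(-3)*(-25)) - 864)² = ((38/3 + 950/9 - 625/9 - 25/3) - 864)² = (364/9 - 864)² = (-7412/9)² = 54937744/81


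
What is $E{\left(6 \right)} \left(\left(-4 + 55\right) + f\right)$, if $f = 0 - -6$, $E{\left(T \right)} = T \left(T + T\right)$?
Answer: $4104$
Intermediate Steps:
$E{\left(T \right)} = 2 T^{2}$ ($E{\left(T \right)} = T 2 T = 2 T^{2}$)
$f = 6$ ($f = 0 + 6 = 6$)
$E{\left(6 \right)} \left(\left(-4 + 55\right) + f\right) = 2 \cdot 6^{2} \left(\left(-4 + 55\right) + 6\right) = 2 \cdot 36 \left(51 + 6\right) = 72 \cdot 57 = 4104$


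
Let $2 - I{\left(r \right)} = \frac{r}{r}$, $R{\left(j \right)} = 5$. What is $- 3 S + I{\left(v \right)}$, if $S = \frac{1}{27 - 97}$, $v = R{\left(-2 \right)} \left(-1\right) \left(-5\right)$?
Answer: $\frac{73}{70} \approx 1.0429$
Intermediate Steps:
$v = 25$ ($v = 5 \left(-1\right) \left(-5\right) = \left(-5\right) \left(-5\right) = 25$)
$I{\left(r \right)} = 1$ ($I{\left(r \right)} = 2 - \frac{r}{r} = 2 - 1 = 1$)
$S = - \frac{1}{70}$ ($S = \frac{1}{-70} = - \frac{1}{70} \approx -0.014286$)
$- 3 S + I{\left(v \right)} = \left(-3\right) \left(- \frac{1}{70}\right) + 1 = \frac{3}{70} + 1 = \frac{73}{70}$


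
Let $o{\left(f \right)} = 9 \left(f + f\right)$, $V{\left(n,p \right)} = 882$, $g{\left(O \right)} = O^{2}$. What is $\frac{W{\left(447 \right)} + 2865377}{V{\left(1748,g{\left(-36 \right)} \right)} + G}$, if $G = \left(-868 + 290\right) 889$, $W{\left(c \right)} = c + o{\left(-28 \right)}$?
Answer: $- \frac{71633}{12824} \approx -5.5859$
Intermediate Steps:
$o{\left(f \right)} = 18 f$ ($o{\left(f \right)} = 9 \cdot 2 f = 18 f$)
$W{\left(c \right)} = -504 + c$ ($W{\left(c \right)} = c + 18 \left(-28\right) = c - 504 = -504 + c$)
$G = -513842$ ($G = \left(-578\right) 889 = -513842$)
$\frac{W{\left(447 \right)} + 2865377}{V{\left(1748,g{\left(-36 \right)} \right)} + G} = \frac{\left(-504 + 447\right) + 2865377}{882 - 513842} = \frac{-57 + 2865377}{-512960} = 2865320 \left(- \frac{1}{512960}\right) = - \frac{71633}{12824}$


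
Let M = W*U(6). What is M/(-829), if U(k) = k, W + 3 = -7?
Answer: 60/829 ≈ 0.072376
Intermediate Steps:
W = -10 (W = -3 - 7 = -10)
M = -60 (M = -10*6 = -60)
M/(-829) = -60/(-829) = -60*(-1/829) = 60/829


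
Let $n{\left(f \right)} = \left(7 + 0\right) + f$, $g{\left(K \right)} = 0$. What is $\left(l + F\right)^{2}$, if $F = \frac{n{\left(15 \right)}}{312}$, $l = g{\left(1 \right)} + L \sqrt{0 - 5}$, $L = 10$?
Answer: $- \frac{12167879}{24336} + \frac{55 i \sqrt{5}}{39} \approx -500.0 + 3.1534 i$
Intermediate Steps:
$n{\left(f \right)} = 7 + f$
$l = 10 i \sqrt{5}$ ($l = 0 + 10 \sqrt{0 - 5} = 0 + 10 \sqrt{-5} = 0 + 10 i \sqrt{5} = 10 i \sqrt{5} \approx 22.361 i$)
$F = \frac{11}{156}$ ($F = \frac{7 + 15}{312} = 22 \cdot \frac{1}{312} = \frac{11}{156} \approx 0.070513$)
$\left(l + F\right)^{2} = \left(10 i \sqrt{5} + \frac{11}{156}\right)^{2} = \left(\frac{11}{156} + 10 i \sqrt{5}\right)^{2}$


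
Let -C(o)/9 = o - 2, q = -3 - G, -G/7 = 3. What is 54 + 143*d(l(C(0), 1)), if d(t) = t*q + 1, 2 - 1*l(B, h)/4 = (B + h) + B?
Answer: -360163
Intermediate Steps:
G = -21 (G = -7*3 = -21)
q = 18 (q = -3 - 1*(-21) = -3 + 21 = 18)
C(o) = 18 - 9*o (C(o) = -9*(o - 2) = -9*(-2 + o) = 18 - 9*o)
l(B, h) = 8 - 8*B - 4*h (l(B, h) = 8 - 4*((B + h) + B) = 8 - 4*(h + 2*B) = 8 + (-8*B - 4*h) = 8 - 8*B - 4*h)
d(t) = 1 + 18*t (d(t) = t*18 + 1 = 18*t + 1 = 1 + 18*t)
54 + 143*d(l(C(0), 1)) = 54 + 143*(1 + 18*(8 - 8*(18 - 9*0) - 4*1)) = 54 + 143*(1 + 18*(8 - 8*(18 + 0) - 4)) = 54 + 143*(1 + 18*(8 - 8*18 - 4)) = 54 + 143*(1 + 18*(8 - 144 - 4)) = 54 + 143*(1 + 18*(-140)) = 54 + 143*(1 - 2520) = 54 + 143*(-2519) = 54 - 360217 = -360163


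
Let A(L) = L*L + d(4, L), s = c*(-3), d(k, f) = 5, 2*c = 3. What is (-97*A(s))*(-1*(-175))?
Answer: -1714475/4 ≈ -4.2862e+5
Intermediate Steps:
c = 3/2 (c = (1/2)*3 = 3/2 ≈ 1.5000)
s = -9/2 (s = (3/2)*(-3) = -9/2 ≈ -4.5000)
A(L) = 5 + L**2 (A(L) = L*L + 5 = L**2 + 5 = 5 + L**2)
(-97*A(s))*(-1*(-175)) = (-97*(5 + (-9/2)**2))*(-1*(-175)) = -97*(5 + 81/4)*175 = -97*101/4*175 = -9797/4*175 = -1714475/4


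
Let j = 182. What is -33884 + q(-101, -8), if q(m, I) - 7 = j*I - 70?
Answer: -35403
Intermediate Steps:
q(m, I) = -63 + 182*I (q(m, I) = 7 + (182*I - 70) = 7 + (-70 + 182*I) = -63 + 182*I)
-33884 + q(-101, -8) = -33884 + (-63 + 182*(-8)) = -33884 + (-63 - 1456) = -33884 - 1519 = -35403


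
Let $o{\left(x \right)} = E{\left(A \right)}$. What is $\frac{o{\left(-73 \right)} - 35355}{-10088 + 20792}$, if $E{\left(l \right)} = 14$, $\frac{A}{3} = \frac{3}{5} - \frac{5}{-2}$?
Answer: $- \frac{35341}{10704} \approx -3.3017$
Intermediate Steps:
$A = \frac{93}{10}$ ($A = 3 \left(\frac{3}{5} - \frac{5}{-2}\right) = 3 \left(3 \cdot \frac{1}{5} - - \frac{5}{2}\right) = 3 \left(\frac{3}{5} + \frac{5}{2}\right) = 3 \cdot \frac{31}{10} = \frac{93}{10} \approx 9.3$)
$o{\left(x \right)} = 14$
$\frac{o{\left(-73 \right)} - 35355}{-10088 + 20792} = \frac{14 - 35355}{-10088 + 20792} = - \frac{35341}{10704}$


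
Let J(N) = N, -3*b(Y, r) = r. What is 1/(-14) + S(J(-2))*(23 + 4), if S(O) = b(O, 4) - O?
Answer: 251/14 ≈ 17.929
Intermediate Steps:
b(Y, r) = -r/3
S(O) = -4/3 - O (S(O) = -⅓*4 - O = -4/3 - O)
1/(-14) + S(J(-2))*(23 + 4) = 1/(-14) + (-4/3 - 1*(-2))*(23 + 4) = -1/14 + (-4/3 + 2)*27 = -1/14 + (⅔)*27 = -1/14 + 18 = 251/14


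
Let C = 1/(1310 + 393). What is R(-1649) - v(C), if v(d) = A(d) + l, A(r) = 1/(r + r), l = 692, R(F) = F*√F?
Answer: -3087/2 - 1649*I*√1649 ≈ -1543.5 - 66962.0*I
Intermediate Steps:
R(F) = F^(3/2)
C = 1/1703 ≈ 0.00058720
A(r) = 1/(2*r)
v(d) = 692 + 1/(2*d) (v(d) = 1/(2*d) + 692 = 692 + 1/(2*d))
R(-1649) - v(C) = (-1649)^(3/2) - (692 + 1/(2*(1/1703))) = -1649*I*√1649 - (692 + (½)*1703) = -1649*I*√1649 - (692 + 1703/2) = -1649*I*√1649 - 1*3087/2 = -1649*I*√1649 - 3087/2 = -3087/2 - 1649*I*√1649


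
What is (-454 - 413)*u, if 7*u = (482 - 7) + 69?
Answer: -471648/7 ≈ -67378.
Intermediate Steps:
u = 544/7 (u = ((482 - 7) + 69)/7 = (475 + 69)/7 = (1/7)*544 = 544/7 ≈ 77.714)
(-454 - 413)*u = (-454 - 413)*(544/7) = -867*544/7 = -471648/7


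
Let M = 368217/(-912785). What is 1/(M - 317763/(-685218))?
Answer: 208485570710/12580127883 ≈ 16.573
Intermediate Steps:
M = -368217/912785 (M = 368217*(-1/912785) = -368217/912785 ≈ -0.40340)
1/(M - 317763/(-685218)) = 1/(-368217/912785 - 317763/(-685218)) = 1/(-368217/912785 - 317763*(-1/685218)) = 1/(-368217/912785 + 105921/228406) = 1/(12580127883/208485570710) = 208485570710/12580127883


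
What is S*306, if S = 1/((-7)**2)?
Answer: 306/49 ≈ 6.2449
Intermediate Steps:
S = 1/49 ≈ 0.020408
S*306 = (1/49)*306 = 306/49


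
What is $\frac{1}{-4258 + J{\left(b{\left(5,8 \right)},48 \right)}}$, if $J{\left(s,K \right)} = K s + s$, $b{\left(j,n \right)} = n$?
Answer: $- \frac{1}{3866} \approx -0.00025867$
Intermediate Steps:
$J{\left(s,K \right)} = s + K s$
$\frac{1}{-4258 + J{\left(b{\left(5,8 \right)},48 \right)}} = \frac{1}{-4258 + 8 \left(1 + 48\right)} = \frac{1}{-4258 + 8 \cdot 49} = \frac{1}{-4258 + 392} = \frac{1}{-3866} = - \frac{1}{3866}$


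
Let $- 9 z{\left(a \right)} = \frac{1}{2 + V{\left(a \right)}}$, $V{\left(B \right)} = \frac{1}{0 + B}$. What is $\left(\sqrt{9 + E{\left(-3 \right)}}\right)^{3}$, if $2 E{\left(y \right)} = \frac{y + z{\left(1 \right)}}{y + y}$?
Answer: $\frac{1499 \sqrt{2998}}{2916} \approx 28.147$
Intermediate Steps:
$V{\left(B \right)} = \frac{1}{B}$
$z{\left(a \right)} = - \frac{1}{9 \left(2 + \frac{1}{a}\right)}$
$E{\left(y \right)} = \frac{- \frac{1}{27} + y}{4 y}$ ($E{\left(y \right)} = \frac{\left(y - 1 \frac{1}{9 + 18 \cdot 1}\right) \frac{1}{y + y}}{2} = \frac{\left(y - 1 \frac{1}{9 + 18}\right) \frac{1}{2 y}}{2} = \frac{\left(y - 1 \cdot \frac{1}{27}\right) \frac{1}{2 y}}{2} = \frac{\left(y - \frac{1}{27}\right) \frac{1}{2 y}}{2} = \frac{\left(- \frac{1}{27} + y\right) \frac{1}{2 y}}{2} = \frac{\frac{1}{2} \frac{1}{y} \left(- \frac{1}{27} + y\right)}{2} = \frac{- \frac{1}{27} + y}{4 y}$)
$\left(\sqrt{9 + E{\left(-3 \right)}}\right)^{3} = \left(\sqrt{9 + \frac{-1 + 27 \left(-3\right)}{108 \left(-3\right)}}\right)^{3} = \left(\sqrt{9 + \frac{1}{108} \left(- \frac{1}{3}\right) \left(-1 - 81\right)}\right)^{3} = \left(\sqrt{9 + \frac{1}{108} \left(- \frac{1}{3}\right) \left(-82\right)}\right)^{3} = \left(\sqrt{9 + \frac{41}{162}}\right)^{3} = \left(\sqrt{\frac{1499}{162}}\right)^{3} = \left(\frac{\sqrt{2998}}{18}\right)^{3} = \frac{1499 \sqrt{2998}}{2916}$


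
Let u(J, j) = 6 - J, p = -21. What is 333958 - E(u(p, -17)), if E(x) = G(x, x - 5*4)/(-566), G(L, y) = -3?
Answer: 189020225/566 ≈ 3.3396e+5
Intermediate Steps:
E(x) = 3/566 (E(x) = -3/(-566) = -3*(-1/566) = 3/566)
333958 - E(u(p, -17)) = 333958 - 1*3/566 = 333958 - 3/566 = 189020225/566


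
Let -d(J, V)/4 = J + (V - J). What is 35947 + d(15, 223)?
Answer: 35055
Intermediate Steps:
d(J, V) = -4*V (d(J, V) = -4*(J + (V - J)) = -4*V)
35947 + d(15, 223) = 35947 - 4*223 = 35947 - 892 = 35055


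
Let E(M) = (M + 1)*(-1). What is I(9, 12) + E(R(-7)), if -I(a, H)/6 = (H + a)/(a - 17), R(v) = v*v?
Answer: -137/4 ≈ -34.250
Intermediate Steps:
R(v) = v**2
E(M) = -1 - M (E(M) = (1 + M)*(-1) = -1 - M)
I(a, H) = -6*(H + a)/(-17 + a) (I(a, H) = -6*(H + a)/(a - 17) = -6*(H + a)/(-17 + a))
I(9, 12) + E(R(-7)) = 6*(-1*12 - 1*9)/(-17 + 9) + (-1 - 1*(-7)**2) = 6*(-12 - 9)/(-8) + (-1 - 1*49) = 6*(-1/8)*(-21) + (-1 - 49) = 63/4 - 50 = -137/4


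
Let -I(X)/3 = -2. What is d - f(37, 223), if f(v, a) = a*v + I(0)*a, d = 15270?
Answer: 5681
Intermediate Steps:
I(X) = 6 (I(X) = -3*(-2) = 6)
f(v, a) = 6*a + a*v (f(v, a) = a*v + 6*a = 6*a + a*v)
d - f(37, 223) = 15270 - 223*(6 + 37) = 15270 - 223*43 = 15270 - 1*9589 = 15270 - 9589 = 5681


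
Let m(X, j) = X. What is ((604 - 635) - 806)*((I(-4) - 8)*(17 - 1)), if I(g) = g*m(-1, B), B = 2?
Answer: 53568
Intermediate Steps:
I(g) = -g (I(g) = g*(-1) = -g)
((604 - 635) - 806)*((I(-4) - 8)*(17 - 1)) = ((604 - 635) - 806)*((-1*(-4) - 8)*(17 - 1)) = (-31 - 806)*((4 - 8)*16) = -(-3348)*16 = -837*(-64) = 53568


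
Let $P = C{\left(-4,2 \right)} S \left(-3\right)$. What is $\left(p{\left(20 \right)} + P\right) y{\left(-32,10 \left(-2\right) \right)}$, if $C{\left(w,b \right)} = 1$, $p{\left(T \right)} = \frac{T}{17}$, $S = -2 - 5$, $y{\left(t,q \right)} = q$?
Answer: $- \frac{7540}{17} \approx -443.53$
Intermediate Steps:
$S = -7$ ($S = -2 - 5 = -7$)
$p{\left(T \right)} = \frac{T}{17}$ ($p{\left(T \right)} = T \frac{1}{17} = \frac{T}{17}$)
$P = 21$ ($P = 1 \left(-7\right) \left(-3\right) = \left(-7\right) \left(-3\right) = 21$)
$\left(p{\left(20 \right)} + P\right) y{\left(-32,10 \left(-2\right) \right)} = \left(\frac{1}{17} \cdot 20 + 21\right) 10 \left(-2\right) = \left(\frac{20}{17} + 21\right) \left(-20\right) = \frac{377}{17} \left(-20\right) = - \frac{7540}{17}$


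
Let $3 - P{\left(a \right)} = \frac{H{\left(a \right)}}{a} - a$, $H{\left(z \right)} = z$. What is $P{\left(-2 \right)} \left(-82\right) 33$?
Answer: $0$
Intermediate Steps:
$P{\left(a \right)} = 2 + a$ ($P{\left(a \right)} = 3 - \left(\frac{a}{a} - a\right) = 3 - \left(1 - a\right) = 3 + \left(-1 + a\right) = 2 + a$)
$P{\left(-2 \right)} \left(-82\right) 33 = \left(2 - 2\right) \left(-82\right) 33 = 0 \left(-82\right) 33 = 0 \cdot 33 = 0$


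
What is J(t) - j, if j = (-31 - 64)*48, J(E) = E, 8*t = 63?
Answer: 36543/8 ≈ 4567.9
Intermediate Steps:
t = 63/8 (t = (1/8)*63 = 63/8 ≈ 7.8750)
j = -4560 (j = -95*48 = -4560)
J(t) - j = 63/8 - 1*(-4560) = 63/8 + 4560 = 36543/8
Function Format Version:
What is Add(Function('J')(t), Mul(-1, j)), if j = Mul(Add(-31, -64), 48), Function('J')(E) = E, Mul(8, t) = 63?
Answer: Rational(36543, 8) ≈ 4567.9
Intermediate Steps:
t = Rational(63, 8) (t = Mul(Rational(1, 8), 63) = Rational(63, 8) ≈ 7.8750)
j = -4560 (j = Mul(-95, 48) = -4560)
Add(Function('J')(t), Mul(-1, j)) = Add(Rational(63, 8), Mul(-1, -4560)) = Add(Rational(63, 8), 4560) = Rational(36543, 8)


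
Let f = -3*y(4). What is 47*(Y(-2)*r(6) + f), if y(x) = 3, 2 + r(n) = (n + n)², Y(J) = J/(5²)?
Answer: -23923/25 ≈ -956.92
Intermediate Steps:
Y(J) = J/25
r(n) = -2 + 4*n² (r(n) = -2 + (n + n)² = -2 + (2*n)² = -2 + 4*n²)
f = -9 (f = -3*3 = -9)
47*(Y(-2)*r(6) + f) = 47*(((1/25)*(-2))*(-2 + 4*6²) - 9) = 47*(-2*(-2 + 4*36)/25 - 9) = 47*(-2*(-2 + 144)/25 - 9) = 47*(-2/25*142 - 9) = 47*(-284/25 - 9) = 47*(-509/25) = -23923/25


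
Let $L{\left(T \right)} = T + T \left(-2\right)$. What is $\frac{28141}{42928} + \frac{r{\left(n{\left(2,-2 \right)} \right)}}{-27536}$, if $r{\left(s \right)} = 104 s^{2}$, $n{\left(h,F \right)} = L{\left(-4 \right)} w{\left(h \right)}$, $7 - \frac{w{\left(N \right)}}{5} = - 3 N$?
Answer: $- \frac{18814132539}{73879088} \approx -254.66$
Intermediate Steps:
$w{\left(N \right)} = 35 + 15 N$ ($w{\left(N \right)} = 35 - 5 \left(- 3 N\right) = 35 + 15 N$)
$L{\left(T \right)} = - T$ ($L{\left(T \right)} = T - 2 T = - T$)
$n{\left(h,F \right)} = 140 + 60 h$ ($n{\left(h,F \right)} = \left(-1\right) \left(-4\right) \left(35 + 15 h\right) = 4 \left(35 + 15 h\right) = 140 + 60 h$)
$\frac{28141}{42928} + \frac{r{\left(n{\left(2,-2 \right)} \right)}}{-27536} = \frac{28141}{42928} + \frac{104 \left(140 + 60 \cdot 2\right)^{2}}{-27536} = 28141 \cdot \frac{1}{42928} + 104 \left(140 + 120\right)^{2} \left(- \frac{1}{27536}\right) = \frac{28141}{42928} + 104 \cdot 260^{2} \left(- \frac{1}{27536}\right) = \frac{28141}{42928} + 104 \cdot 67600 \left(- \frac{1}{27536}\right) = \frac{28141}{42928} + 7030400 \left(- \frac{1}{27536}\right) = \frac{28141}{42928} - \frac{439400}{1721} = - \frac{18814132539}{73879088}$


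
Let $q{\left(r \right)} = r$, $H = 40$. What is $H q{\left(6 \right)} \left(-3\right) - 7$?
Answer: $-727$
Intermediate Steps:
$H q{\left(6 \right)} \left(-3\right) - 7 = 40 \cdot 6 \left(-3\right) - 7 = 40 \left(-18\right) - 7 = -720 - 7 = -727$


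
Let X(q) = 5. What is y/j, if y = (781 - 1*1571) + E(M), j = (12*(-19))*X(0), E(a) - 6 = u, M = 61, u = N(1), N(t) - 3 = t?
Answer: 13/19 ≈ 0.68421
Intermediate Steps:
N(t) = 3 + t
u = 4 (u = 3 + 1 = 4)
E(a) = 10 (E(a) = 6 + 4 = 10)
j = -1140 (j = (12*(-19))*5 = -228*5 = -1140)
y = -780 (y = (781 - 1*1571) + 10 = (781 - 1571) + 10 = -790 + 10 = -780)
y/j = -780/(-1140) = -780*(-1/1140) = 13/19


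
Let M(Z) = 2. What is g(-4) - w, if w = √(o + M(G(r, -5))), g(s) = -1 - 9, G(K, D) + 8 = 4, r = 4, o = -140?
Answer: -10 - I*√138 ≈ -10.0 - 11.747*I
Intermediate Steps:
G(K, D) = -4 (G(K, D) = -8 + 4 = -4)
g(s) = -10
w = I*√138 (w = √(-140 + 2) = √(-138) = I*√138 ≈ 11.747*I)
g(-4) - w = -10 - I*√138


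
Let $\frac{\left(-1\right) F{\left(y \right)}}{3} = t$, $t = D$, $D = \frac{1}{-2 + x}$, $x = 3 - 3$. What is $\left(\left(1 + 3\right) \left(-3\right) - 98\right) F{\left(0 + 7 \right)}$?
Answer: $-165$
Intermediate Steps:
$x = 0$
$D = - \frac{1}{2}$ ($D = \frac{1}{-2 + 0} = \frac{1}{-2} = - \frac{1}{2} \approx -0.5$)
$t = - \frac{1}{2} \approx -0.5$
$F{\left(y \right)} = \frac{3}{2}$ ($F{\left(y \right)} = \left(-3\right) \left(- \frac{1}{2}\right) = \frac{3}{2}$)
$\left(\left(1 + 3\right) \left(-3\right) - 98\right) F{\left(0 + 7 \right)} = \left(\left(1 + 3\right) \left(-3\right) - 98\right) \frac{3}{2} = \left(4 \left(-3\right) - 98\right) \frac{3}{2} = \left(-12 - 98\right) \frac{3}{2} = \left(-110\right) \frac{3}{2} = -165$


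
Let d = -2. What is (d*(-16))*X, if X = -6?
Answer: -192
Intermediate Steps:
(d*(-16))*X = -2*(-16)*(-6) = 32*(-6) = -192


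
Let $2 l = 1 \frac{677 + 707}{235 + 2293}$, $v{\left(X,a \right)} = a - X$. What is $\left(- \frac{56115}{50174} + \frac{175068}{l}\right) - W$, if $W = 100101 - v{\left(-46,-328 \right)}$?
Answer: $\frac{4680056290863}{8680102} \approx 5.3917 \cdot 10^{5}$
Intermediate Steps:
$l = \frac{173}{632}$ ($l = \frac{1 \frac{677 + 707}{235 + 2293}}{2} = \frac{1 \cdot \frac{1384}{2528}}{2} = \frac{1 \cdot 1384 \cdot \frac{1}{2528}}{2} = \frac{1 \cdot \frac{173}{316}}{2} = \frac{1}{2} \cdot \frac{173}{316} = \frac{173}{632} \approx 0.27373$)
$W = 100383$ ($W = 100101 - \left(-328 - -46\right) = 100101 - \left(-328 + 46\right) = 100101 - -282 = 100101 + 282 = 100383$)
$\left(- \frac{56115}{50174} + \frac{175068}{l}\right) - W = \left(- \frac{56115}{50174} + \frac{175068}{\frac{173}{632}}\right) - 100383 = \left(\left(-56115\right) \frac{1}{50174} + 175068 \cdot \frac{632}{173}\right) - 100383 = \left(- \frac{56115}{50174} + \frac{110642976}{173}\right) - 100383 = \frac{5551390969929}{8680102} - 100383 = \frac{4680056290863}{8680102}$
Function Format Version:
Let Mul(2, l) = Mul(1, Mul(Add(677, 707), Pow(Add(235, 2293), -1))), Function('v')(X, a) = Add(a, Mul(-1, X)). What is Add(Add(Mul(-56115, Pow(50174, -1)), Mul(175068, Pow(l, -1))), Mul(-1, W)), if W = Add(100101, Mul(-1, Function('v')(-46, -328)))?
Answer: Rational(4680056290863, 8680102) ≈ 5.3917e+5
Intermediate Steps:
l = Rational(173, 632) (l = Mul(Rational(1, 2), Mul(1, Mul(Add(677, 707), Pow(Add(235, 2293), -1)))) = Mul(Rational(1, 2), Mul(1, Mul(1384, Pow(2528, -1)))) = Mul(Rational(1, 2), Mul(1, Mul(1384, Rational(1, 2528)))) = Mul(Rational(1, 2), Mul(1, Rational(173, 316))) = Mul(Rational(1, 2), Rational(173, 316)) = Rational(173, 632) ≈ 0.27373)
W = 100383 (W = Add(100101, Mul(-1, Add(-328, Mul(-1, -46)))) = Add(100101, Mul(-1, Add(-328, 46))) = Add(100101, Mul(-1, -282)) = Add(100101, 282) = 100383)
Add(Add(Mul(-56115, Pow(50174, -1)), Mul(175068, Pow(l, -1))), Mul(-1, W)) = Add(Add(Mul(-56115, Pow(50174, -1)), Mul(175068, Pow(Rational(173, 632), -1))), Mul(-1, 100383)) = Add(Add(Mul(-56115, Rational(1, 50174)), Mul(175068, Rational(632, 173))), -100383) = Add(Add(Rational(-56115, 50174), Rational(110642976, 173)), -100383) = Add(Rational(5551390969929, 8680102), -100383) = Rational(4680056290863, 8680102)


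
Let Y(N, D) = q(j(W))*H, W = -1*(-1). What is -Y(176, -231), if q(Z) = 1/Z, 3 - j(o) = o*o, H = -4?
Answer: 2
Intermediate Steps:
W = 1
j(o) = 3 - o² (j(o) = 3 - o*o = 3 - o²)
q(Z) = 1/Z
Y(N, D) = -2 (Y(N, D) = -4/(3 - 1*1²) = -4/(3 - 1*1) = -4/(3 - 1) = -4/2 = (½)*(-4) = -2)
-Y(176, -231) = -1*(-2) = 2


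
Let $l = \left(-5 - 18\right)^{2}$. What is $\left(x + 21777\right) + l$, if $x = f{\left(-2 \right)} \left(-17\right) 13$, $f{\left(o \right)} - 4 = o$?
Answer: $21864$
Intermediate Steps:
$l = 529$ ($l = \left(-23\right)^{2} = 529$)
$f{\left(o \right)} = 4 + o$
$x = -442$ ($x = \left(4 - 2\right) \left(-17\right) 13 = 2 \left(-17\right) 13 = \left(-34\right) 13 = -442$)
$\left(x + 21777\right) + l = \left(-442 + 21777\right) + 529 = 21335 + 529 = 21864$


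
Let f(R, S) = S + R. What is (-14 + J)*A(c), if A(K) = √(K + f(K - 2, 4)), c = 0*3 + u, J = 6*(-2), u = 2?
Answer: -26*√6 ≈ -63.687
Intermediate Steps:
f(R, S) = R + S
J = -12
c = 2 (c = 0*3 + 2 = 0 + 2 = 2)
A(K) = √(2 + 2*K) (A(K) = √(K + ((K - 2) + 4)) = √(K + ((-2 + K) + 4)) = √(K + (2 + K)) = √(2 + 2*K))
(-14 + J)*A(c) = (-14 - 12)*√(2 + 2*2) = -26*√(2 + 4) = -26*√6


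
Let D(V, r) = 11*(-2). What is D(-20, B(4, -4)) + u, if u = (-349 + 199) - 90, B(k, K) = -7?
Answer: -262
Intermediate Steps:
D(V, r) = -22
u = -240 (u = -150 - 90 = -240)
D(-20, B(4, -4)) + u = -22 - 240 = -262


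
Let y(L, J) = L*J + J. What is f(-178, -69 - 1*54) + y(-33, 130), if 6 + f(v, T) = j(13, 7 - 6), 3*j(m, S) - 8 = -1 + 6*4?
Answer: -12467/3 ≈ -4155.7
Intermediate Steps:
j(m, S) = 31/3 (j(m, S) = 8/3 + (-1 + 6*4)/3 = 8/3 + (-1 + 24)/3 = 8/3 + (⅓)*23 = 8/3 + 23/3 = 31/3)
y(L, J) = J + J*L (y(L, J) = J*L + J = J + J*L)
f(v, T) = 13/3 (f(v, T) = -6 + 31/3 = 13/3)
f(-178, -69 - 1*54) + y(-33, 130) = 13/3 + 130*(1 - 33) = 13/3 + 130*(-32) = 13/3 - 4160 = -12467/3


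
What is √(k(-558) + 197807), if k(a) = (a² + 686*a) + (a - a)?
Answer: √126383 ≈ 355.50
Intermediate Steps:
k(a) = a² + 686*a (k(a) = (a² + 686*a) + 0 = a² + 686*a)
√(k(-558) + 197807) = √(-558*(686 - 558) + 197807) = √(-558*128 + 197807) = √(-71424 + 197807) = √126383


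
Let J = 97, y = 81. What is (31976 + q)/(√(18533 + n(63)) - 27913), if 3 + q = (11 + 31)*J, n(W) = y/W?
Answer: -7043259377/5453819243 - 72094*√227045/5453819243 ≈ -1.2977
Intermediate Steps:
n(W) = 81/W
q = 4071 (q = -3 + (11 + 31)*97 = -3 + 42*97 = -3 + 4074 = 4071)
(31976 + q)/(√(18533 + n(63)) - 27913) = (31976 + 4071)/(√(18533 + 81/63) - 27913) = 36047/(√(18533 + 81*(1/63)) - 27913) = 36047/(√(18533 + 9/7) - 27913) = 36047/(√(129740/7) - 27913) = 36047/(2*√227045/7 - 27913) = 36047/(-27913 + 2*√227045/7)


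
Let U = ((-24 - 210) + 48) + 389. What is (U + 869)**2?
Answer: 1149184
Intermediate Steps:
U = 203 (U = (-234 + 48) + 389 = -186 + 389 = 203)
(U + 869)**2 = (203 + 869)**2 = 1072**2 = 1149184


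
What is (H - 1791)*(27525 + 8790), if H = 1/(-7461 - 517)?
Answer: -518890472685/7978 ≈ -6.5040e+7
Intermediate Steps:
H = -1/7978 (H = 1/(-7978) = -1/7978 ≈ -0.00012534)
(H - 1791)*(27525 + 8790) = (-1/7978 - 1791)*(27525 + 8790) = -14288599/7978*36315 = -518890472685/7978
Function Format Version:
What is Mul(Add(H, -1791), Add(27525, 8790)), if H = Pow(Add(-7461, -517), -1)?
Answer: Rational(-518890472685, 7978) ≈ -6.5040e+7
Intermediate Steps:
H = Rational(-1, 7978) (H = Pow(-7978, -1) = Rational(-1, 7978) ≈ -0.00012534)
Mul(Add(H, -1791), Add(27525, 8790)) = Mul(Add(Rational(-1, 7978), -1791), Add(27525, 8790)) = Mul(Rational(-14288599, 7978), 36315) = Rational(-518890472685, 7978)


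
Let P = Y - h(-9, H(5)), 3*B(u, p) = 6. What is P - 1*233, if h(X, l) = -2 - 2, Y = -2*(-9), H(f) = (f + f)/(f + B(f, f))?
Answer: -211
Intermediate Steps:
B(u, p) = 2 (B(u, p) = (1/3)*6 = 2)
H(f) = 2*f/(2 + f) (H(f) = (f + f)/(f + 2) = (2*f)/(2 + f) = 2*f/(2 + f))
Y = 18
h(X, l) = -4
P = 22 (P = 18 - 1*(-4) = 18 + 4 = 22)
P - 1*233 = 22 - 1*233 = 22 - 233 = -211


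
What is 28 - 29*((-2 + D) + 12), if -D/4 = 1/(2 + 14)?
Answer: -1019/4 ≈ -254.75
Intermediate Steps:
D = -1/4 (D = -4/(2 + 14) = -4/16 = -4*1/16 = -1/4 ≈ -0.25000)
28 - 29*((-2 + D) + 12) = 28 - 29*((-2 - 1/4) + 12) = 28 - 29*(-9/4 + 12) = 28 - 29*39/4 = 28 - 1131/4 = -1019/4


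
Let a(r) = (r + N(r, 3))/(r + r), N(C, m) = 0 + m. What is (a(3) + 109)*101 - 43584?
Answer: -32474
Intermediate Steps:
N(C, m) = m
a(r) = (3 + r)/(2*r) (a(r) = (r + 3)/(r + r) = (3 + r)/((2*r)) = (3 + r)*(1/(2*r)) = (3 + r)/(2*r))
(a(3) + 109)*101 - 43584 = ((1/2)*(3 + 3)/3 + 109)*101 - 43584 = ((1/2)*(1/3)*6 + 109)*101 - 43584 = (1 + 109)*101 - 43584 = 110*101 - 43584 = 11110 - 43584 = -32474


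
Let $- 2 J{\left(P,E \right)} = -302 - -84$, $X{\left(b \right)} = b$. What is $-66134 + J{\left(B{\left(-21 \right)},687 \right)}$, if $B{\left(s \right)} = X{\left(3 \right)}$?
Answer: $-66025$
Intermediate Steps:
$B{\left(s \right)} = 3$
$J{\left(P,E \right)} = 109$ ($J{\left(P,E \right)} = - \frac{-302 - -84}{2} = - \frac{-302 + 84}{2} = \left(- \frac{1}{2}\right) \left(-218\right) = 109$)
$-66134 + J{\left(B{\left(-21 \right)},687 \right)} = -66134 + 109 = -66025$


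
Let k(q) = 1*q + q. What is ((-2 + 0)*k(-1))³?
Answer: 64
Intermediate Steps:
k(q) = 2*q (k(q) = q + q = 2*q)
((-2 + 0)*k(-1))³ = ((-2 + 0)*(2*(-1)))³ = (-2*(-2))³ = 4³ = 64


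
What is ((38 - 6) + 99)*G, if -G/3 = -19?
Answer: 7467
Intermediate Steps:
G = 57 (G = -3*(-19) = 57)
((38 - 6) + 99)*G = ((38 - 6) + 99)*57 = (32 + 99)*57 = 131*57 = 7467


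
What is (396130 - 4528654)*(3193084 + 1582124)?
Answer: -19733661664992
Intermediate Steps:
(396130 - 4528654)*(3193084 + 1582124) = -4132524*4775208 = -19733661664992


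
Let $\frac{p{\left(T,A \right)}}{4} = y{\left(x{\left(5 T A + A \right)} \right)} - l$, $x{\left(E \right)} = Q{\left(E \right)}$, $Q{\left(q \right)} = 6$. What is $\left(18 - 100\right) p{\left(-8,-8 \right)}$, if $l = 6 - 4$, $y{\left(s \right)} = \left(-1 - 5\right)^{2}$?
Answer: $-11152$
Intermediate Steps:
$x{\left(E \right)} = 6$
$y{\left(s \right)} = 36$ ($y{\left(s \right)} = \left(-6\right)^{2} = 36$)
$l = 2$ ($l = 6 - 4 = 2$)
$p{\left(T,A \right)} = 136$ ($p{\left(T,A \right)} = 4 \left(36 - 2\right) = 4 \cdot 34 = 136$)
$\left(18 - 100\right) p{\left(-8,-8 \right)} = \left(18 - 100\right) 136 = \left(-82\right) 136 = -11152$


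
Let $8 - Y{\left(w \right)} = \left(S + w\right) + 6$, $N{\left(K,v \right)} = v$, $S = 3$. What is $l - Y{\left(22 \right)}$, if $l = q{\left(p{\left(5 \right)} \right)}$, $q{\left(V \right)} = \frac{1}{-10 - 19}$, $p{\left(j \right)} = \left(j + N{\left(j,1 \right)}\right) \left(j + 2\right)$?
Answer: $\frac{666}{29} \approx 22.966$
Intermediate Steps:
$p{\left(j \right)} = \left(1 + j\right) \left(2 + j\right)$ ($p{\left(j \right)} = \left(j + 1\right) \left(j + 2\right) = \left(1 + j\right) \left(2 + j\right)$)
$Y{\left(w \right)} = -1 - w$ ($Y{\left(w \right)} = 8 - \left(\left(3 + w\right) + 6\right) = 8 - \left(9 + w\right) = -1 - w$)
$q{\left(V \right)} = - \frac{1}{29}$ ($q{\left(V \right)} = \frac{1}{-29} = - \frac{1}{29}$)
$l = - \frac{1}{29} \approx -0.034483$
$l - Y{\left(22 \right)} = - \frac{1}{29} - \left(-1 - 22\right) = - \frac{1}{29} - -23 = - \frac{1}{29} + 23 = \frac{666}{29}$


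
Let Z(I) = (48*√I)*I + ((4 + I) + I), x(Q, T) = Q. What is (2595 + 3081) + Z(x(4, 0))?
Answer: 6072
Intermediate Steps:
Z(I) = 4 + 2*I + 48*I^(3/2) (Z(I) = 48*I^(3/2) + (4 + 2*I) = 4 + 2*I + 48*I^(3/2))
(2595 + 3081) + Z(x(4, 0)) = (2595 + 3081) + (4 + 2*4 + 48*4^(3/2)) = 5676 + (4 + 8 + 48*8) = 5676 + (4 + 8 + 384) = 5676 + 396 = 6072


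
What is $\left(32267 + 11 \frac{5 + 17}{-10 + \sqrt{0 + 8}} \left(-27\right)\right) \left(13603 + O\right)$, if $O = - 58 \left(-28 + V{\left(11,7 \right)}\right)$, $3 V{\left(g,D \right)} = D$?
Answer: $\frac{34340000900}{69} + \frac{49304475 \sqrt{2}}{23} \approx 5.0071 \cdot 10^{8}$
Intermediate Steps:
$V{\left(g,D \right)} = \frac{D}{3}$
$O = \frac{4466}{3}$ ($O = - 58 \left(-28 + \frac{1}{3} \cdot 7\right) = - 58 \left(-28 + \frac{7}{3}\right) = \left(-58\right) \left(- \frac{77}{3}\right) = \frac{4466}{3} \approx 1488.7$)
$\left(32267 + 11 \frac{5 + 17}{-10 + \sqrt{0 + 8}} \left(-27\right)\right) \left(13603 + O\right) = \left(32267 + 11 \frac{5 + 17}{-10 + \sqrt{0 + 8}} \left(-27\right)\right) \left(13603 + \frac{4466}{3}\right) = \left(32267 + 11 \frac{22}{-10 + \sqrt{8}} \left(-27\right)\right) \frac{45275}{3} = \left(32267 + 11 \frac{22}{-10 + 2 \sqrt{2}} \left(-27\right)\right) \frac{45275}{3} = \left(32267 + \frac{242}{-10 + 2 \sqrt{2}} \left(-27\right)\right) \frac{45275}{3} = \left(32267 - \frac{6534}{-10 + 2 \sqrt{2}}\right) \frac{45275}{3} = \frac{1460888425}{3} - \frac{98608950}{-10 + 2 \sqrt{2}}$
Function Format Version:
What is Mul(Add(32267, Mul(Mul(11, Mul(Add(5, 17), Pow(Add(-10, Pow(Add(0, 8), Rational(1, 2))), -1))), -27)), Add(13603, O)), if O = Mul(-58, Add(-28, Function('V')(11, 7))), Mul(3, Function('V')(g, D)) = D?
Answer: Add(Rational(34340000900, 69), Mul(Rational(49304475, 23), Pow(2, Rational(1, 2)))) ≈ 5.0071e+8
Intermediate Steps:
Function('V')(g, D) = Mul(Rational(1, 3), D)
O = Rational(4466, 3) (O = Mul(-58, Add(-28, Mul(Rational(1, 3), 7))) = Mul(-58, Add(-28, Rational(7, 3))) = Mul(-58, Rational(-77, 3)) = Rational(4466, 3) ≈ 1488.7)
Mul(Add(32267, Mul(Mul(11, Mul(Add(5, 17), Pow(Add(-10, Pow(Add(0, 8), Rational(1, 2))), -1))), -27)), Add(13603, O)) = Mul(Add(32267, Mul(Mul(11, Mul(Add(5, 17), Pow(Add(-10, Pow(Add(0, 8), Rational(1, 2))), -1))), -27)), Add(13603, Rational(4466, 3))) = Mul(Add(32267, Mul(Mul(11, Mul(22, Pow(Add(-10, Pow(8, Rational(1, 2))), -1))), -27)), Rational(45275, 3)) = Mul(Add(32267, Mul(Mul(11, Mul(22, Pow(Add(-10, Mul(2, Pow(2, Rational(1, 2)))), -1))), -27)), Rational(45275, 3)) = Mul(Add(32267, Mul(Mul(242, Pow(Add(-10, Mul(2, Pow(2, Rational(1, 2)))), -1)), -27)), Rational(45275, 3)) = Mul(Add(32267, Mul(-6534, Pow(Add(-10, Mul(2, Pow(2, Rational(1, 2)))), -1))), Rational(45275, 3)) = Add(Rational(1460888425, 3), Mul(-98608950, Pow(Add(-10, Mul(2, Pow(2, Rational(1, 2)))), -1)))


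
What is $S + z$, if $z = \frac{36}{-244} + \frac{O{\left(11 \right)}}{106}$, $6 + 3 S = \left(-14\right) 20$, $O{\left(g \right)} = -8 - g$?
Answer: $- \frac{1855615}{19398} \approx -95.66$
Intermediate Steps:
$S = - \frac{286}{3}$ ($S = -2 + \frac{\left(-14\right) 20}{3} = -2 + \frac{1}{3} \left(-280\right) = -2 - \frac{280}{3} = - \frac{286}{3} \approx -95.333$)
$z = - \frac{2113}{6466}$ ($z = \frac{36}{-244} + \frac{-8 - 11}{106} = 36 \left(- \frac{1}{244}\right) + \left(-8 - 11\right) \frac{1}{106} = - \frac{9}{61} - \frac{19}{106} = - \frac{2113}{6466} \approx -0.32679$)
$S + z = - \frac{286}{3} - \frac{2113}{6466} = - \frac{1855615}{19398}$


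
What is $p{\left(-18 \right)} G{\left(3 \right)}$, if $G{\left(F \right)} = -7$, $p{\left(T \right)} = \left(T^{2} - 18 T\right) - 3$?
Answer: $-4515$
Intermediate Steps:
$p{\left(T \right)} = -3 + T^{2} - 18 T$
$p{\left(-18 \right)} G{\left(3 \right)} = \left(-3 + \left(-18\right)^{2} - -324\right) \left(-7\right) = \left(-3 + 324 + 324\right) \left(-7\right) = 645 \left(-7\right) = -4515$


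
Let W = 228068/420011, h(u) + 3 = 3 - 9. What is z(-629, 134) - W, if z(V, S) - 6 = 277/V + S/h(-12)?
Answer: -23473133891/2377682271 ≈ -9.8723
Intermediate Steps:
h(u) = -9 (h(u) = -3 + (3 - 9) = -3 - 6 = -9)
z(V, S) = 6 + 277/V - S/9 (z(V, S) = 6 + (277/V + S/(-9)) = 6 + (277/V + S*(-1/9)) = 6 + (277/V - S/9) = 6 + 277/V - S/9)
W = 228068/420011 (W = 228068*(1/420011) = 228068/420011 ≈ 0.54300)
z(-629, 134) - W = (6 + 277/(-629) - 1/9*134) - 1*228068/420011 = (6 + 277*(-1/629) - 134/9) - 228068/420011 = (6 - 277/629 - 134/9) - 228068/420011 = -52813/5661 - 228068/420011 = -23473133891/2377682271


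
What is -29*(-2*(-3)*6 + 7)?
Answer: -1247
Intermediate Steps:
-29*(-2*(-3)*6 + 7) = -29*(6*6 + 7) = -29*(36 + 7) = -29*43 = -1247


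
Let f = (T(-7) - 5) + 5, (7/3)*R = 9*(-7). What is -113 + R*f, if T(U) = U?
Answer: 76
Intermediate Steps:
R = -27 (R = 3*(9*(-7))/7 = (3/7)*(-63) = -27)
f = -7 (f = (-7 - 5) + 5 = -12 + 5 = -7)
-113 + R*f = -113 - 27*(-7) = -113 + 189 = 76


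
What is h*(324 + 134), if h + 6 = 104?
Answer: 44884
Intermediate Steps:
h = 98 (h = -6 + 104 = 98)
h*(324 + 134) = 98*(324 + 134) = 98*458 = 44884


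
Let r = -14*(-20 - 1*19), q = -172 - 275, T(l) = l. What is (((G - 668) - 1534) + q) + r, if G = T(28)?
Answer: -2075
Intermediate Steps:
G = 28
q = -447
r = 546 (r = -14*(-20 - 19) = -14*(-39) = 546)
(((G - 668) - 1534) + q) + r = (((28 - 668) - 1534) - 447) + 546 = ((-640 - 1534) - 447) + 546 = (-2174 - 447) + 546 = -2621 + 546 = -2075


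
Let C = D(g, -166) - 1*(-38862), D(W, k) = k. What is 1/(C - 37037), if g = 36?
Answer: 1/1659 ≈ 0.00060277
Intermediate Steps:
C = 38696 (C = -166 - 1*(-38862) = -166 + 38862 = 38696)
1/(C - 37037) = 1/(38696 - 37037) = 1/1659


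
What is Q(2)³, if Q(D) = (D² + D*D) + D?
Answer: 1000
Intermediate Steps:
Q(D) = D + 2*D² (Q(D) = (D² + D²) + D = 2*D² + D = D + 2*D²)
Q(2)³ = (2*(1 + 2*2))³ = (2*(1 + 4))³ = (2*5)³ = 10³ = 1000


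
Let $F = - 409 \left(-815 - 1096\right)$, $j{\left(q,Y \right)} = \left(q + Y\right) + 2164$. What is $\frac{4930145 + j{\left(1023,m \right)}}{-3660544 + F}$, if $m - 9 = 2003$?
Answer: $- \frac{4935344}{2878945} \approx -1.7143$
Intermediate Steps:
$m = 2012$ ($m = 9 + 2003 = 2012$)
$j{\left(q,Y \right)} = 2164 + Y + q$ ($j{\left(q,Y \right)} = \left(Y + q\right) + 2164 = 2164 + Y + q$)
$F = 781599$ ($F = \left(-409\right) \left(-1911\right) = 781599$)
$\frac{4930145 + j{\left(1023,m \right)}}{-3660544 + F} = \frac{4930145 + \left(2164 + 2012 + 1023\right)}{-3660544 + 781599} = \frac{4930145 + 5199}{-2878945} = 4935344 \left(- \frac{1}{2878945}\right) = - \frac{4935344}{2878945}$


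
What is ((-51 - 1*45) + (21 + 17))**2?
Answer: 3364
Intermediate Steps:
((-51 - 1*45) + (21 + 17))**2 = ((-51 - 45) + 38)**2 = (-96 + 38)**2 = (-58)**2 = 3364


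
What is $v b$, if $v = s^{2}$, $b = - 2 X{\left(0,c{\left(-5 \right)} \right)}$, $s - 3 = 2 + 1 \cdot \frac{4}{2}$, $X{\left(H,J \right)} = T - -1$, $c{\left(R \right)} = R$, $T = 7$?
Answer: $-784$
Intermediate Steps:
$X{\left(H,J \right)} = 8$ ($X{\left(H,J \right)} = 7 - -1 = 7 + 1 = 8$)
$s = 7$ ($s = 3 + \left(2 + 1 \cdot \frac{4}{2}\right) = 3 + \left(2 + 1 \cdot 4 \cdot \frac{1}{2}\right) = 3 + \left(2 + 1 \cdot 2\right) = 3 + \left(2 + 2\right) = 3 + 4 = 7$)
$b = -16$ ($b = \left(-2\right) 8 = -16$)
$v = 49$ ($v = 7^{2} = 49$)
$v b = 49 \left(-16\right) = -784$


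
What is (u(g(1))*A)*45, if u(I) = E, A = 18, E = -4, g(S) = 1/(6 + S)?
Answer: -3240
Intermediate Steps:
u(I) = -4
(u(g(1))*A)*45 = -4*18*45 = -72*45 = -3240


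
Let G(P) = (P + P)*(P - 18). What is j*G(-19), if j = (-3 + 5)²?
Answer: 5624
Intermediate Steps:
G(P) = 2*P*(-18 + P) (G(P) = (2*P)*(-18 + P) = 2*P*(-18 + P))
j = 4 (j = 2² = 4)
j*G(-19) = 4*(2*(-19)*(-18 - 19)) = 4*(2*(-19)*(-37)) = 4*1406 = 5624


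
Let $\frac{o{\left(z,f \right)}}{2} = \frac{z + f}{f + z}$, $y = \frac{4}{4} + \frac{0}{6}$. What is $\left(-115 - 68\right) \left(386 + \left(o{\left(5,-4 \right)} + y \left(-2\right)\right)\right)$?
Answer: $-70638$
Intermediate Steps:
$y = 1$ ($y = 4 \cdot \frac{1}{4} + 0 \cdot \frac{1}{6} = 1 + 0 = 1$)
$o{\left(z,f \right)} = 2$ ($o{\left(z,f \right)} = 2 \frac{z + f}{f + z} = 2 \frac{f + z}{f + z} = 2 \cdot 1 = 2$)
$\left(-115 - 68\right) \left(386 + \left(o{\left(5,-4 \right)} + y \left(-2\right)\right)\right) = \left(-115 - 68\right) \left(386 + \left(2 + 1 \left(-2\right)\right)\right) = - 183 \left(386 + \left(2 - 2\right)\right) = - 183 \left(386 + 0\right) = \left(-183\right) 386 = -70638$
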